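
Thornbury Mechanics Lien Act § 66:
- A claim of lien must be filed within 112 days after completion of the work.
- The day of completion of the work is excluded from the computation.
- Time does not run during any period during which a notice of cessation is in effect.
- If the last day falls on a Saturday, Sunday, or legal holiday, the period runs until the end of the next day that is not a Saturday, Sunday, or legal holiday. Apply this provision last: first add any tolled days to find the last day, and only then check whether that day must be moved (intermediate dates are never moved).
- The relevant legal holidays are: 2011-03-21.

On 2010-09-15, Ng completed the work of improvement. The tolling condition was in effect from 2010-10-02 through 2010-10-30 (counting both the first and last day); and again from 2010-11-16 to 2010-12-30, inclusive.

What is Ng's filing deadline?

112 days after 2010-09-15 is January 5, 2011.
From October 2, 2010 through October 30, 2010 inclusive is 29 days; tolling adds 29 days: January 5, 2011 + 29 days = February 3, 2011.
From November 16, 2010 through December 30, 2010 inclusive is 45 days; tolling adds 45 days: February 3, 2011 + 45 days = March 20, 2011.
March 20, 2011 is Sunday; March 21, 2011 is a listed holiday. The next qualifying day is March 22, 2011.

March 22, 2011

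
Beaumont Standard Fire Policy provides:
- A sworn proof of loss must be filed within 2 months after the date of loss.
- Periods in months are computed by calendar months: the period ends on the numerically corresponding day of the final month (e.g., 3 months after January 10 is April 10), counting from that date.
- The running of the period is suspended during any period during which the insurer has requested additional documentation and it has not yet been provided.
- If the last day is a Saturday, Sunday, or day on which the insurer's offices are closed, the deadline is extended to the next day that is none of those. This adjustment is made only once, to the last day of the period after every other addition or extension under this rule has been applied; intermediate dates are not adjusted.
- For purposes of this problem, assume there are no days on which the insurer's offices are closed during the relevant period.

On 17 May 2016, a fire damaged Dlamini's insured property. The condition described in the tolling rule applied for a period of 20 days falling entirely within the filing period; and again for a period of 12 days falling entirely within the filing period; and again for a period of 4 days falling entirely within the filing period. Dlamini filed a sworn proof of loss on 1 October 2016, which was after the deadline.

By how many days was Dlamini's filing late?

2 months after 17 May 2016 is July 17, 2016.
Tolling adds 20 days: July 17, 2016 + 20 days = August 6, 2016.
Tolling adds 12 days: August 6, 2016 + 12 days = August 18, 2016.
Tolling adds 4 days: August 18, 2016 + 4 days = August 22, 2016.
August 22, 2016 is a Monday and not a day on which the insurer's offices are closed, so no extension applies.
The deadline is August 22, 2016; from August 22, 2016 to October 1, 2016 is 40 days.

40 days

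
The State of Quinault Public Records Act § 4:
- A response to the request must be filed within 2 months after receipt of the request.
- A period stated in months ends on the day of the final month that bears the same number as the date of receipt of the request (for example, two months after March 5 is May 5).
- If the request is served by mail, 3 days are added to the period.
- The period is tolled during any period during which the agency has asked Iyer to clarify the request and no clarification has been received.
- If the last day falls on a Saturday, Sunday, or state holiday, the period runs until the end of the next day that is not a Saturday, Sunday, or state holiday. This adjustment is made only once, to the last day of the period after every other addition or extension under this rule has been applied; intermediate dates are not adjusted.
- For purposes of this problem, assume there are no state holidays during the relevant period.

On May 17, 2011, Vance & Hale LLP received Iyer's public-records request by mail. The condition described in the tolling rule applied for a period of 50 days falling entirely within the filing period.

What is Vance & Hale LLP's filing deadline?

September 8, 2011

2 months after May 17, 2011 is July 17, 2011.
Service was by mail, adding 3 days: July 17, 2011 + 3 days = July 20, 2011.
Tolling adds 50 days: July 20, 2011 + 50 days = September 8, 2011.
September 8, 2011 is a Thursday and not a state holiday, so no extension applies.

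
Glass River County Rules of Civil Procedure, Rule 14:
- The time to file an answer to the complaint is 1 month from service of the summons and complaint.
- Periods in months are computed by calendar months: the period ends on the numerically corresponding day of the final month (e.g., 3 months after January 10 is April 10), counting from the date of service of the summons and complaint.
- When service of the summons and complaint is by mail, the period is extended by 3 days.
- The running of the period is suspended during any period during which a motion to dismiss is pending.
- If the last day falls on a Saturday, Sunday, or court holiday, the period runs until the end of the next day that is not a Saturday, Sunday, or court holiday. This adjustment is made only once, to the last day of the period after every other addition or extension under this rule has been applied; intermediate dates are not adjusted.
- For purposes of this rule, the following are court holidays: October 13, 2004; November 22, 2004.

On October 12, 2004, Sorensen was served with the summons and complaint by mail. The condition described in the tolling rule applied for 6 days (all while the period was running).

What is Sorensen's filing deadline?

1 month after October 12, 2004 is November 12, 2004.
Service was by mail, adding 3 days: November 12, 2004 + 3 days = November 15, 2004.
Tolling adds 6 days: November 15, 2004 + 6 days = November 21, 2004.
November 21, 2004 is Sunday; November 22, 2004 is a listed holiday. The next qualifying day is November 23, 2004.

November 23, 2004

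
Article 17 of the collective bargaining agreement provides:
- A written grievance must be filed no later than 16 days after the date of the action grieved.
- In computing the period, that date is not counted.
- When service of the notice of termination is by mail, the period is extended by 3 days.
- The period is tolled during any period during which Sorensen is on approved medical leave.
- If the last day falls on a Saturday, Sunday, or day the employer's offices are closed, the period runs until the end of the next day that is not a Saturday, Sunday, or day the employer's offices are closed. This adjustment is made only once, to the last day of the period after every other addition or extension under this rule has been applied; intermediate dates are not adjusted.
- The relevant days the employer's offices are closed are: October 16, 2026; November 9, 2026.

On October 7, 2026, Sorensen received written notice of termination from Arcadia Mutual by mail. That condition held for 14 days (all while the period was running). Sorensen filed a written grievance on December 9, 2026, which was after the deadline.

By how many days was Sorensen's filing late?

29 days

16 days after October 7, 2026 is October 23, 2026.
Service was by mail, adding 3 days: October 23, 2026 + 3 days = October 26, 2026.
Tolling adds 14 days: October 26, 2026 + 14 days = November 9, 2026.
November 9, 2026 is a listed holiday. The next qualifying day is November 10, 2026.
The deadline is November 10, 2026; from November 10, 2026 to December 9, 2026 is 29 days.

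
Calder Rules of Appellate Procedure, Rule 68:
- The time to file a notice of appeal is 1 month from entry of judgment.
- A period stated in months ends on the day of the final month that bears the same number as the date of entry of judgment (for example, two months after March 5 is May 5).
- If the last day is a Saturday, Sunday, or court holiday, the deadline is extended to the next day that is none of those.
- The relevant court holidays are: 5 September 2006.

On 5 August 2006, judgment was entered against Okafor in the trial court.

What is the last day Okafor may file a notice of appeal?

September 6, 2006

1 month after 5 August 2006 is September 5, 2006.
September 5, 2006 is a listed holiday. The next qualifying day is September 6, 2006.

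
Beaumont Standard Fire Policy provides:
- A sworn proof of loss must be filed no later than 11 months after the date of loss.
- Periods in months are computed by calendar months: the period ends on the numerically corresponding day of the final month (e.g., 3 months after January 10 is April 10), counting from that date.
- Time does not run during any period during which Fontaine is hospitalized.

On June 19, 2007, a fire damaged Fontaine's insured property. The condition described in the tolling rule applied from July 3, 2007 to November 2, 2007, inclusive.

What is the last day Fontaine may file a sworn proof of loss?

September 19, 2008

11 months after June 19, 2007 is May 19, 2008.
From July 3, 2007 through November 2, 2007 inclusive is 123 days; tolling adds 123 days: May 19, 2008 + 123 days = September 19, 2008.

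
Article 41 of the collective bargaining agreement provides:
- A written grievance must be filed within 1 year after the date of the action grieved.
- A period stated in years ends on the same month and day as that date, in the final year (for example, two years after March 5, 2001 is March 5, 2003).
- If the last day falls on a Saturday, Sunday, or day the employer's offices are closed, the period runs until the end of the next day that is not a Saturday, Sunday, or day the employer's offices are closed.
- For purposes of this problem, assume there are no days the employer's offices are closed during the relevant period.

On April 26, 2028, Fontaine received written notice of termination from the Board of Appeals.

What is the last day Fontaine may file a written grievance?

April 26, 2029

1 year after April 26, 2028 is April 26, 2029.
April 26, 2029 is a Thursday and not a day the employer's offices are closed, so no extension applies.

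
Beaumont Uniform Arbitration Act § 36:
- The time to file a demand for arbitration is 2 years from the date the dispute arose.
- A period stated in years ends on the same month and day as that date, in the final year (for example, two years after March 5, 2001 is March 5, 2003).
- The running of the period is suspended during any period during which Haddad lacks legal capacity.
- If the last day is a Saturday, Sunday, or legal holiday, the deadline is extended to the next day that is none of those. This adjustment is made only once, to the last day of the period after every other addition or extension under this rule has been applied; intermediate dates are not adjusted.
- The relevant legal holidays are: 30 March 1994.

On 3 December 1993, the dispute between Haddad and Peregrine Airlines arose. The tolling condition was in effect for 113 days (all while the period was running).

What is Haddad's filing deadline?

March 25, 1996

2 years after 3 December 1993 is December 3, 1995.
Tolling adds 113 days: December 3, 1995 + 113 days = March 25, 1996.
March 25, 1996 is a Monday and not a legal holiday, so no extension applies.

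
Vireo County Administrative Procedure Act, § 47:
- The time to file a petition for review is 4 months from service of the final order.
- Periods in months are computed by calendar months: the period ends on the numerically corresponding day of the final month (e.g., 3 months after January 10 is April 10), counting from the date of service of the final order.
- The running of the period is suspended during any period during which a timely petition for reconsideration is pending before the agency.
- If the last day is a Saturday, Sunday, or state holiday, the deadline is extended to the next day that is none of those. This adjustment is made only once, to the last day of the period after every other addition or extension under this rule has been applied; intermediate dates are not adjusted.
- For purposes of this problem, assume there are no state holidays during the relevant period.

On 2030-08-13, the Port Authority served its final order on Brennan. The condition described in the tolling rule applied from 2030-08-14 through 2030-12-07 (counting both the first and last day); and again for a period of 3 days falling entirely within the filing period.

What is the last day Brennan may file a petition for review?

4 months after 2030-08-13 is December 13, 2030.
From August 14, 2030 through December 7, 2030 inclusive is 116 days; tolling adds 116 days: December 13, 2030 + 116 days = April 8, 2031.
Tolling adds 3 days: April 8, 2031 + 3 days = April 11, 2031.
April 11, 2031 is a Friday and not a state holiday, so no extension applies.

April 11, 2031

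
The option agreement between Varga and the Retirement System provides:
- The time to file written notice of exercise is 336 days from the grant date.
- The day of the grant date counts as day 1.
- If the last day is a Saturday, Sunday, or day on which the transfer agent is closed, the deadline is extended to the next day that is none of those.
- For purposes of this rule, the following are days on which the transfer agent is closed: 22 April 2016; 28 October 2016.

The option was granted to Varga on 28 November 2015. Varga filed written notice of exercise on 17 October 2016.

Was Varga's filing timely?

Counting 28 November 2015 as day 1, day 336 is October 28, 2016.
October 28, 2016 is a listed holiday; October 29, 2016 is Saturday; October 30, 2016 is Sunday. The next qualifying day is October 31, 2016.
The deadline is October 31, 2016; the filing on October 17, 2016 is on or before that date.

Yes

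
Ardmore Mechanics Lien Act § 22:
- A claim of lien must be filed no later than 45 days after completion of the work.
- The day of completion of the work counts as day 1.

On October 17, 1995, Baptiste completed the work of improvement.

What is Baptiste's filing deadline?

November 30, 1995

Counting October 17, 1995 as day 1, day 45 is November 30, 1995.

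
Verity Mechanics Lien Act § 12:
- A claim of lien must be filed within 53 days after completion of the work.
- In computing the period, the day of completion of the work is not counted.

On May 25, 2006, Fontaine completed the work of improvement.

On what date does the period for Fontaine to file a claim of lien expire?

July 17, 2006

53 days after May 25, 2006 is July 17, 2006.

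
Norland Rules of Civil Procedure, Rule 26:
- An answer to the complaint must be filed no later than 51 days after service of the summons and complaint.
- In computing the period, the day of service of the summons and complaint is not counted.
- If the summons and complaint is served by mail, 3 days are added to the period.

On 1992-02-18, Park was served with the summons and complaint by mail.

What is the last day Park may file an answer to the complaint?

51 days after 1992-02-18 is April 9, 1992.
Service was by mail, adding 3 days: April 9, 1992 + 3 days = April 12, 1992.

April 12, 1992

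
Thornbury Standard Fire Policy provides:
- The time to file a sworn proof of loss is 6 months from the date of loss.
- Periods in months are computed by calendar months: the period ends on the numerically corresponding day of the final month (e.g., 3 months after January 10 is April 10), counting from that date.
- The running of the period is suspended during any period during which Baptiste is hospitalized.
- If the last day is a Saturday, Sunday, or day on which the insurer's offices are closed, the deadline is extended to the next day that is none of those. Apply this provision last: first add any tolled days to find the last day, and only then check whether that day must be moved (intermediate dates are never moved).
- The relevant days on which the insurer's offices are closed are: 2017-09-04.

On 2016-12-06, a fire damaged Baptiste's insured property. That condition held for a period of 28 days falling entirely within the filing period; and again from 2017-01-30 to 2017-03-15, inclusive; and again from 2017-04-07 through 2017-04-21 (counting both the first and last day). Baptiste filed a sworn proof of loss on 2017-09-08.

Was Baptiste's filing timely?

No

6 months after 2016-12-06 is June 6, 2017.
Tolling adds 28 days: June 6, 2017 + 28 days = July 4, 2017.
From January 30, 2017 through March 15, 2017 inclusive is 45 days; tolling adds 45 days: July 4, 2017 + 45 days = August 18, 2017.
From April 7, 2017 through April 21, 2017 inclusive is 15 days; tolling adds 15 days: August 18, 2017 + 15 days = September 2, 2017.
September 2, 2017 is Saturday; September 3, 2017 is Sunday; September 4, 2017 is a listed holiday. The next qualifying day is September 5, 2017.
The deadline is September 5, 2017; the filing on September 8, 2017 is after that date.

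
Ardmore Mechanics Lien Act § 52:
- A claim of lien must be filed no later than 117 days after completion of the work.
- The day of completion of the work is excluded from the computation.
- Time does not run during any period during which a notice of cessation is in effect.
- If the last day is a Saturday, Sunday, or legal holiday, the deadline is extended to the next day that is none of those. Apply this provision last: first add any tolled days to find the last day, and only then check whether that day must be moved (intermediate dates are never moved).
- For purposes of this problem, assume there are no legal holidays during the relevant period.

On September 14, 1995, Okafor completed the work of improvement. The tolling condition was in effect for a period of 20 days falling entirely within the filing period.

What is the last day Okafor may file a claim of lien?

117 days after September 14, 1995 is January 9, 1996.
Tolling adds 20 days: January 9, 1996 + 20 days = January 29, 1996.
January 29, 1996 is a Monday and not a legal holiday, so no extension applies.

January 29, 1996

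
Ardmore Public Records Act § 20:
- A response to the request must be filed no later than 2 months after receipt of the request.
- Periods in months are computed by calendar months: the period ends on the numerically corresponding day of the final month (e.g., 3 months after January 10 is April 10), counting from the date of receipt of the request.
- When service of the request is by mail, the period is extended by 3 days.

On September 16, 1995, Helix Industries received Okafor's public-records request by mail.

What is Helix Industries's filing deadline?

2 months after September 16, 1995 is November 16, 1995.
Service was by mail, adding 3 days: November 16, 1995 + 3 days = November 19, 1995.

November 19, 1995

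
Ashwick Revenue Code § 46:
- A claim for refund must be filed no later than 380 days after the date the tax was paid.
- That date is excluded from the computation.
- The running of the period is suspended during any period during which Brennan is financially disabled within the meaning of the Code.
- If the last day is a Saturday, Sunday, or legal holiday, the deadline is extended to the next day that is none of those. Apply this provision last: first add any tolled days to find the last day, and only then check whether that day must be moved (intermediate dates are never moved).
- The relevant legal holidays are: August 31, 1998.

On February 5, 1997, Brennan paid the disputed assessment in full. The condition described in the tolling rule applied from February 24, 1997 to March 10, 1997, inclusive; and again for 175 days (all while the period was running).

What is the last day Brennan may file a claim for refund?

380 days after February 5, 1997 is February 20, 1998.
From February 24, 1997 through March 10, 1997 inclusive is 15 days; tolling adds 15 days: February 20, 1998 + 15 days = March 7, 1998.
Tolling adds 175 days: March 7, 1998 + 175 days = August 29, 1998.
August 29, 1998 is Saturday; August 30, 1998 is Sunday; August 31, 1998 is a listed holiday. The next qualifying day is September 1, 1998.

September 1, 1998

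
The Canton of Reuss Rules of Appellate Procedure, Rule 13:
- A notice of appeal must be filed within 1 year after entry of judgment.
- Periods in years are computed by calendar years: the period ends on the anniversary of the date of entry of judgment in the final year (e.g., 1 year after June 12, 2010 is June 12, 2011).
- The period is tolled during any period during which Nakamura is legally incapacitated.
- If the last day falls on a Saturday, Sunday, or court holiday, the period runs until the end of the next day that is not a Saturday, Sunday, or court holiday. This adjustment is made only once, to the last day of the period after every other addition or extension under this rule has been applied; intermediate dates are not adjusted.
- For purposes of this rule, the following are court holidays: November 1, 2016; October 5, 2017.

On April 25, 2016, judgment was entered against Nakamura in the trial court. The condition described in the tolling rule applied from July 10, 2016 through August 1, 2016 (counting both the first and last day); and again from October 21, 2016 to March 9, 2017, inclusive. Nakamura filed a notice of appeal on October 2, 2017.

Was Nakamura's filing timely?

1 year after April 25, 2016 is April 25, 2017.
From July 10, 2016 through August 1, 2016 inclusive is 23 days; tolling adds 23 days: April 25, 2017 + 23 days = May 18, 2017.
From October 21, 2016 through March 9, 2017 inclusive is 140 days; tolling adds 140 days: May 18, 2017 + 140 days = October 5, 2017.
October 5, 2017 is a listed holiday. The next qualifying day is October 6, 2017.
The deadline is October 6, 2017; the filing on October 2, 2017 is on or before that date.

Yes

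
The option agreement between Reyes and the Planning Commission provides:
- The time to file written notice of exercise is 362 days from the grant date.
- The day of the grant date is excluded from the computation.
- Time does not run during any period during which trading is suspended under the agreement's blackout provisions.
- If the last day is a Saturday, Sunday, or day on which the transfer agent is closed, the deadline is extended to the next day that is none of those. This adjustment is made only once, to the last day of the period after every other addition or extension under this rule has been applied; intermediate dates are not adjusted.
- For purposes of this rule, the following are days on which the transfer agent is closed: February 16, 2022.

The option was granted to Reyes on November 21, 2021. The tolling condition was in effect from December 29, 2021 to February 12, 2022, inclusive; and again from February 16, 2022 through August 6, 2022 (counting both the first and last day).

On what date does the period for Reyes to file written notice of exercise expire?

362 days after November 21, 2021 is November 18, 2022.
From December 29, 2021 through February 12, 2022 inclusive is 46 days; tolling adds 46 days: November 18, 2022 + 46 days = January 3, 2023.
From February 16, 2022 through August 6, 2022 inclusive is 172 days; tolling adds 172 days: January 3, 2023 + 172 days = June 24, 2023.
June 24, 2023 is Saturday; June 25, 2023 is Sunday. The next qualifying day is June 26, 2023.

June 26, 2023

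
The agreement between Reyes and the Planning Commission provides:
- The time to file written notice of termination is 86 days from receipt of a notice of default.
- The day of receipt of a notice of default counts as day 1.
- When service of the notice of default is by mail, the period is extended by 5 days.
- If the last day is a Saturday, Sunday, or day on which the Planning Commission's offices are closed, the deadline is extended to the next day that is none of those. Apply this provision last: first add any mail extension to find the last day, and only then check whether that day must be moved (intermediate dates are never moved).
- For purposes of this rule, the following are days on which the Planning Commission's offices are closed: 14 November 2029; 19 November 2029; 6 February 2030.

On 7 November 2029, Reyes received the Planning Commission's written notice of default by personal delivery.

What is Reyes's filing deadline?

January 31, 2030

Counting 7 November 2029 as day 1, day 86 is January 31, 2030.
Service was not by mail, so no mail extension applies.
January 31, 2030 is a Thursday and not a day on which the Planning Commission's offices are closed, so no extension applies.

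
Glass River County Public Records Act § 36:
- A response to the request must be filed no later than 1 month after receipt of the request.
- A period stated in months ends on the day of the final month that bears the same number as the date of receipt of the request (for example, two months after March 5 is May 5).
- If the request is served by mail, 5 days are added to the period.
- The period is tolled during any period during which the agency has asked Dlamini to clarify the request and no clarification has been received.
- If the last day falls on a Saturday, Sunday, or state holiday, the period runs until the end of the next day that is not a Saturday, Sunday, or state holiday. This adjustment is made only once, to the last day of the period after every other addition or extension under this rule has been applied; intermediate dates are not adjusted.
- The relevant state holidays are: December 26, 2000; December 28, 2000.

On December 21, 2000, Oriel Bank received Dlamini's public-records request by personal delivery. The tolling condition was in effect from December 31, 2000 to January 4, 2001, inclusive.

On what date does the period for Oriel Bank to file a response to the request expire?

1 month after December 21, 2000 is January 21, 2001.
Service was not by mail, so no mail extension applies.
From December 31, 2000 through January 4, 2001 inclusive is 5 days; tolling adds 5 days: January 21, 2001 + 5 days = January 26, 2001.
January 26, 2001 is a Friday and not a state holiday, so no extension applies.

January 26, 2001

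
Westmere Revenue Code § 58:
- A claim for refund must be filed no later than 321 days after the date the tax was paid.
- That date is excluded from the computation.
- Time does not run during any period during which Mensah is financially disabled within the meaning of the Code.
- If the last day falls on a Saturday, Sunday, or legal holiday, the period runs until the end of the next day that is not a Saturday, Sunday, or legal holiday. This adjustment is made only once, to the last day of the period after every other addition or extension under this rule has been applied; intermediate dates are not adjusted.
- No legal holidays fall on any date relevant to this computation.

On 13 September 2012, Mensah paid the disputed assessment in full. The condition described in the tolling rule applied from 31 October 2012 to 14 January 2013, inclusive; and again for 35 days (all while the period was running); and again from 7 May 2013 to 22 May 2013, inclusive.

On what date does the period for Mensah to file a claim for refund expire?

321 days after 13 September 2012 is July 31, 2013.
From October 31, 2012 through January 14, 2013 inclusive is 76 days; tolling adds 76 days: July 31, 2013 + 76 days = October 15, 2013.
Tolling adds 35 days: October 15, 2013 + 35 days = November 19, 2013.
From May 7, 2013 through May 22, 2013 inclusive is 16 days; tolling adds 16 days: November 19, 2013 + 16 days = December 5, 2013.
December 5, 2013 is a Thursday and not a legal holiday, so no extension applies.

December 5, 2013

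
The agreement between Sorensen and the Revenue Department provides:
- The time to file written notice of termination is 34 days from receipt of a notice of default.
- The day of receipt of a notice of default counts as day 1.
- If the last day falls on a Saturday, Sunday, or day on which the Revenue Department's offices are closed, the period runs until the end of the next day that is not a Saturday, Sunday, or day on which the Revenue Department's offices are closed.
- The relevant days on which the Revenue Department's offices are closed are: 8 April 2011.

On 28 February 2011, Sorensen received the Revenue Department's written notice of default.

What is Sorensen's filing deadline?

Counting 28 February 2011 as day 1, day 34 is April 2, 2011.
April 2, 2011 is Saturday; April 3, 2011 is Sunday. The next qualifying day is April 4, 2011.

April 4, 2011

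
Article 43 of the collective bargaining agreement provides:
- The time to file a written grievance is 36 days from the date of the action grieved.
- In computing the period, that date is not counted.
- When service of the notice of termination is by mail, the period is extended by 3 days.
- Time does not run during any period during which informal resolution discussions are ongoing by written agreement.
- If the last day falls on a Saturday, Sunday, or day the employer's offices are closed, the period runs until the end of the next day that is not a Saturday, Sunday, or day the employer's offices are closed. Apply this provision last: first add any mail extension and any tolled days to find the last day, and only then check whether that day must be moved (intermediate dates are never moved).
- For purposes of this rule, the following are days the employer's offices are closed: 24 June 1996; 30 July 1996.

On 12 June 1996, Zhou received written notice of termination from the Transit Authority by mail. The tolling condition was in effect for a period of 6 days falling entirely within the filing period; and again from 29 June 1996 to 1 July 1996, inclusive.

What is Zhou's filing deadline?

July 31, 1996

36 days after 12 June 1996 is July 18, 1996.
Service was by mail, adding 3 days: July 18, 1996 + 3 days = July 21, 1996.
Tolling adds 6 days: July 21, 1996 + 6 days = July 27, 1996.
From June 29, 1996 through July 1, 1996 inclusive is 3 days; tolling adds 3 days: July 27, 1996 + 3 days = July 30, 1996.
July 30, 1996 is a listed holiday. The next qualifying day is July 31, 1996.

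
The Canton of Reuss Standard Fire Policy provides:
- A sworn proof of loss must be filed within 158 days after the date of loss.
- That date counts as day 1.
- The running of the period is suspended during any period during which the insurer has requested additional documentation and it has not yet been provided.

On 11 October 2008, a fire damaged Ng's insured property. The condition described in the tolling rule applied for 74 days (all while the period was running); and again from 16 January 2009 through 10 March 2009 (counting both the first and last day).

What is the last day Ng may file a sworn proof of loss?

July 23, 2009

Counting 11 October 2008 as day 1, day 158 is March 17, 2009.
Tolling adds 74 days: March 17, 2009 + 74 days = May 30, 2009.
From January 16, 2009 through March 10, 2009 inclusive is 54 days; tolling adds 54 days: May 30, 2009 + 54 days = July 23, 2009.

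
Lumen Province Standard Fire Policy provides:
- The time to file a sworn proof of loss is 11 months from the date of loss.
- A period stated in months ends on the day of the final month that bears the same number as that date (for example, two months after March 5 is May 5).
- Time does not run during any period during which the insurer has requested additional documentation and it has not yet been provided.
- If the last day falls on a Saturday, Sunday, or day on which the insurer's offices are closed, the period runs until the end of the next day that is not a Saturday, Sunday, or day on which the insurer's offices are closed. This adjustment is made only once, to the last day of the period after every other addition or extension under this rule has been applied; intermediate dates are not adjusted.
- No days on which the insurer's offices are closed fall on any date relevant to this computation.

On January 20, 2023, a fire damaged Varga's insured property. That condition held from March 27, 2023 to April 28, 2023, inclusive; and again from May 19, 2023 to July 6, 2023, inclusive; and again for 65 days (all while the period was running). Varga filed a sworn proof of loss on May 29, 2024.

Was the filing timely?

11 months after January 20, 2023 is December 20, 2023.
From March 27, 2023 through April 28, 2023 inclusive is 33 days; tolling adds 33 days: December 20, 2023 + 33 days = January 22, 2024.
From May 19, 2023 through July 6, 2023 inclusive is 49 days; tolling adds 49 days: January 22, 2024 + 49 days = March 11, 2024.
Tolling adds 65 days: March 11, 2024 + 65 days = May 15, 2024.
May 15, 2024 is a Wednesday and not a day on which the insurer's offices are closed, so no extension applies.
The deadline is May 15, 2024; the filing on May 29, 2024 is after that date.

No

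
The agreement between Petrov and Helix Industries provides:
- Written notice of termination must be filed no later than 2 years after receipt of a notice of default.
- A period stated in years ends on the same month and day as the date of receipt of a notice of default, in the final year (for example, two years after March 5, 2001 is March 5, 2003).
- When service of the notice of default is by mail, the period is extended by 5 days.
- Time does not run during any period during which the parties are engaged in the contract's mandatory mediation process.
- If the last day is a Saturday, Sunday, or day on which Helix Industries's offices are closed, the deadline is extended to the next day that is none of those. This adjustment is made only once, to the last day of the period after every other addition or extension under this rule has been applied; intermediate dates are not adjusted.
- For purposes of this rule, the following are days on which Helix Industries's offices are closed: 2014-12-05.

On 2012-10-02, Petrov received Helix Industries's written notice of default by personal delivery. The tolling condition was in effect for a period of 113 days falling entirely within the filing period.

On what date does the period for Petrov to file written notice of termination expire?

2 years after 2012-10-02 is October 2, 2014.
Service was not by mail, so no mail extension applies.
Tolling adds 113 days: October 2, 2014 + 113 days = January 23, 2015.
January 23, 2015 is a Friday and not a day on which Helix Industries's offices are closed, so no extension applies.

January 23, 2015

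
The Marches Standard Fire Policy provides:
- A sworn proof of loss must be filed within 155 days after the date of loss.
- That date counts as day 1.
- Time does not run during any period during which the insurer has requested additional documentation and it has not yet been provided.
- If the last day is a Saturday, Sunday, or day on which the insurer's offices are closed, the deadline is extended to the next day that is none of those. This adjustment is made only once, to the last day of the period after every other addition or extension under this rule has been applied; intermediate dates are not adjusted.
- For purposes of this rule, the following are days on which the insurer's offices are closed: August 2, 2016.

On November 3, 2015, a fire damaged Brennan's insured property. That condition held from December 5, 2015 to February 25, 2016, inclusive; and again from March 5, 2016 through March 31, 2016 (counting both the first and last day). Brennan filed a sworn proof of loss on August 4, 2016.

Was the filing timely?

Counting November 3, 2015 as day 1, day 155 is April 5, 2016.
From December 5, 2015 through February 25, 2016 inclusive is 83 days; tolling adds 83 days: April 5, 2016 + 83 days = June 27, 2016.
From March 5, 2016 through March 31, 2016 inclusive is 27 days; tolling adds 27 days: June 27, 2016 + 27 days = July 24, 2016.
July 24, 2016 is Sunday. The next qualifying day is July 25, 2016.
The deadline is July 25, 2016; the filing on August 4, 2016 is after that date.

No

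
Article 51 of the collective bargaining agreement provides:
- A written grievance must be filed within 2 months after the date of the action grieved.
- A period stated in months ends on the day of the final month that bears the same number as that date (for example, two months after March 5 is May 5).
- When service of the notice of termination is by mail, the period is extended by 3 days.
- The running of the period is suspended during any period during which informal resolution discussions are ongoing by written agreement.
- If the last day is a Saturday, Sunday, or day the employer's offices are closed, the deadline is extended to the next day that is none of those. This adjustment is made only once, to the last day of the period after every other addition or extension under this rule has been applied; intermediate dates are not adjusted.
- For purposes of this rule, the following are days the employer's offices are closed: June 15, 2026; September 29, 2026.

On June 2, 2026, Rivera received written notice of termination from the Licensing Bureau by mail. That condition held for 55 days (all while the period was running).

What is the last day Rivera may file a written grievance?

2 months after June 2, 2026 is August 2, 2026.
Service was by mail, adding 3 days: August 2, 2026 + 3 days = August 5, 2026.
Tolling adds 55 days: August 5, 2026 + 55 days = September 29, 2026.
September 29, 2026 is a listed holiday. The next qualifying day is September 30, 2026.

September 30, 2026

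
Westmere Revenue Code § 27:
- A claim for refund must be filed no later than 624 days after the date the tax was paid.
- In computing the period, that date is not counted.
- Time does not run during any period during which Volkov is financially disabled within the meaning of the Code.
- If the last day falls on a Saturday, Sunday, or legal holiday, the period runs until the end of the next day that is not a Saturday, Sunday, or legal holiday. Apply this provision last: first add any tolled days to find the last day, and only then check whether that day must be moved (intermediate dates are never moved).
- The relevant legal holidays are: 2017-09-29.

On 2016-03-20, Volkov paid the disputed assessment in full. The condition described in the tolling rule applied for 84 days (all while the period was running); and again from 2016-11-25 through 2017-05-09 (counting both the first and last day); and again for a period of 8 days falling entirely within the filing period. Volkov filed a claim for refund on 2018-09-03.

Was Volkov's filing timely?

624 days after 2016-03-20 is December 4, 2017.
Tolling adds 84 days: December 4, 2017 + 84 days = February 26, 2018.
From November 25, 2016 through May 9, 2017 inclusive is 166 days; tolling adds 166 days: February 26, 2018 + 166 days = August 11, 2018.
Tolling adds 8 days: August 11, 2018 + 8 days = August 19, 2018.
August 19, 2018 is Sunday. The next qualifying day is August 20, 2018.
The deadline is August 20, 2018; the filing on September 3, 2018 is after that date.

No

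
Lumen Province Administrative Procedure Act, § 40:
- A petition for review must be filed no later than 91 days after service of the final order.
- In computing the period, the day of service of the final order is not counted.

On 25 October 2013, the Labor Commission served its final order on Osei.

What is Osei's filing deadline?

91 days after 25 October 2013 is January 24, 2014.

January 24, 2014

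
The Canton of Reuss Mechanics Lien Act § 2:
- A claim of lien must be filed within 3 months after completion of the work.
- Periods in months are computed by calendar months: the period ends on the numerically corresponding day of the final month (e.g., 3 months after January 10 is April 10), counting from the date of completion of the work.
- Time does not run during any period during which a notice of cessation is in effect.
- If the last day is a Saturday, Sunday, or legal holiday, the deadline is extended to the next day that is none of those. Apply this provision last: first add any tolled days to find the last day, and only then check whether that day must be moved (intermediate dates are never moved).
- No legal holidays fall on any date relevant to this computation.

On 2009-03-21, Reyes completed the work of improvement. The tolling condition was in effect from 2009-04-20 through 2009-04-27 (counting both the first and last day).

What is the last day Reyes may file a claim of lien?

3 months after 2009-03-21 is June 21, 2009.
From April 20, 2009 through April 27, 2009 inclusive is 8 days; tolling adds 8 days: June 21, 2009 + 8 days = June 29, 2009.
June 29, 2009 is a Monday and not a legal holiday, so no extension applies.

June 29, 2009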